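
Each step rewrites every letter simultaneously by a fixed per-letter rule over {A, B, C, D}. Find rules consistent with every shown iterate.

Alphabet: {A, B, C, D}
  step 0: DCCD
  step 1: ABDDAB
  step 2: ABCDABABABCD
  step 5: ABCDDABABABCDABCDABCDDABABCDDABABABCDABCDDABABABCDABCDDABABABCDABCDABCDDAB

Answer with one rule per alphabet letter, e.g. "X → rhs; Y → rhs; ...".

A->AB, B->CD, C->D, D->AB

  step 1 ⇒ step 2: ABDDAB ⇒ AB·CD·AB·AB·AB·CD
    A ↦ AB
    B ↦ CD
    D ↦ AB
  step 0 ⇒ step 1: DCCD ⇒ AB·D·D·AB
    C ↦ D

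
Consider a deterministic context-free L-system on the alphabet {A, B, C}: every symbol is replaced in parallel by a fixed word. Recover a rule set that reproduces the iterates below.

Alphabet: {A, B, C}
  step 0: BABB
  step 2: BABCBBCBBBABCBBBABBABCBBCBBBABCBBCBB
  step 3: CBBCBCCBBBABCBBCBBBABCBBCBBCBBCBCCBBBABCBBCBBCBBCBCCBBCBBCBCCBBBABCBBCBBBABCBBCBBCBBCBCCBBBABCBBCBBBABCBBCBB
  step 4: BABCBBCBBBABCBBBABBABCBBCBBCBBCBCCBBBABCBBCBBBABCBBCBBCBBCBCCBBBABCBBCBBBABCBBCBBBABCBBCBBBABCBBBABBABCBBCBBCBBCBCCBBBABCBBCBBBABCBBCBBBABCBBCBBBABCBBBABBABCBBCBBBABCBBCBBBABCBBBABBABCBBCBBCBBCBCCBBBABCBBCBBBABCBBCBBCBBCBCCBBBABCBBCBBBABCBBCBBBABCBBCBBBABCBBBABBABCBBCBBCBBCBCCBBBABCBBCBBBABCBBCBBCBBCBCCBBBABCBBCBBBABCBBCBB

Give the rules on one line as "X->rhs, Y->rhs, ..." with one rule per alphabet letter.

  step 3 ⇒ step 4: CBBCBCCBBBABCBBCBBBABCBBCBBCBBCBCCBBBABCBBCBBCBBCBCCBBCBBCBCCBBBABCBBCBBBABCBBCBBCBBCBCCBBBABCBBCBBBABCBBCBB ⇒ BAB·CBB·CBB·BAB·CBB·BAB·BAB·CBB·CBB·CBB·CBC·CBB·BAB·CBB·CBB·BAB·CBB·CBB·CBB·CBC·CBB·BAB·CBB·CBB·BAB·CBB·CBB·BAB·CBB·CBB·BAB·CBB·BAB·BAB·CBB·CBB·CBB·CBC·CBB·BAB·CBB·CBB·BAB·CBB·CBB·BAB·CBB·CBB·BAB·CBB·BAB·BAB·CBB·CBB·BAB·CBB·CBB·BAB·CBB·BAB·BAB·CBB·CBB·CBB·CBC·CBB·BAB·CBB·CBB·BAB·CBB·CBB·CBB·CBC·CBB·BAB·CBB·CBB·BAB·CBB·CBB·BAB·CBB·CBB·BAB·CBB·BAB·BAB·CBB·CBB·CBB·CBC·CBB·BAB·CBB·CBB·BAB·CBB·CBB·CBB·CBC·CBB·BAB·CBB·CBB·BAB·CBB·CBB
    A ↦ CBC
    B ↦ CBB
    C ↦ BAB

A->CBC, B->CBB, C->BAB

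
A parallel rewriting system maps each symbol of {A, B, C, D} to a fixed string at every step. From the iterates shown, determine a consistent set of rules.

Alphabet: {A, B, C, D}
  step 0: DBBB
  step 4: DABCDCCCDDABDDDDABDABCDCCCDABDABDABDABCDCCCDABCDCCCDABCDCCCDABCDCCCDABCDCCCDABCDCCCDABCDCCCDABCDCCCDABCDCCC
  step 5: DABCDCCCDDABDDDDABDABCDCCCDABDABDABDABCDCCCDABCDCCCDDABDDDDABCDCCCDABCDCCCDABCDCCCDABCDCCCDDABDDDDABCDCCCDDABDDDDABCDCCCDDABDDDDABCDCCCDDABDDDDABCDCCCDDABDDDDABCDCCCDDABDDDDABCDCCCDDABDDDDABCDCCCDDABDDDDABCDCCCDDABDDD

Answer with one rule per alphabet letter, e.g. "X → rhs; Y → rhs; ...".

A->CD, B->CCC, C->D, D->DAB

  step 4 ⇒ step 5: DABCDCCCDDABDDDDABDABCDCCCDABDABDABDABCDCCCDABCDCCCDABCDCCCDABCDCCCDABCDCCCDABCDCCCDABCDCCCDABCDCCCDABCDCCC ⇒ DAB·CD·CCC·D·DAB·D·D·D·DAB·DAB·CD·CCC·DAB·DAB·DAB·DAB·CD·CCC·DAB·CD·CCC·D·DAB·D·D·D·DAB·CD·CCC·DAB·CD·CCC·DAB·CD·CCC·DAB·CD·CCC·D·DAB·D·D·D·DAB·CD·CCC·D·DAB·D·D·D·DAB·CD·CCC·D·DAB·D·D·D·DAB·CD·CCC·D·DAB·D·D·D·DAB·CD·CCC·D·DAB·D·D·D·DAB·CD·CCC·D·DAB·D·D·D·DAB·CD·CCC·D·DAB·D·D·D·DAB·CD·CCC·D·DAB·D·D·D·DAB·CD·CCC·D·DAB·D·D·D
    A ↦ CD
    B ↦ CCC
    C ↦ D
    D ↦ DAB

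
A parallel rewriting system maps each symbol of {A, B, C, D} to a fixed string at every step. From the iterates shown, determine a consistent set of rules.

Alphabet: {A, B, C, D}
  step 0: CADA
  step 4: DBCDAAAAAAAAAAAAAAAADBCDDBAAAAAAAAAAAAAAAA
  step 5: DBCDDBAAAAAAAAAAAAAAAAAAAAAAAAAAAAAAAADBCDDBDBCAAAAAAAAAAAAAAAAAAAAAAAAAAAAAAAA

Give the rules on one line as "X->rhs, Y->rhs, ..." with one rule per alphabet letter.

A->AA, B->C, C->D, D->DB

  step 4 ⇒ step 5: DBCDAAAAAAAAAAAAAAAADBCDDBAAAAAAAAAAAAAAAA ⇒ DB·C·D·DB·AA·AA·AA·AA·AA·AA·AA·AA·AA·AA·AA·AA·AA·AA·AA·AA·DB·C·D·DB·DB·C·AA·AA·AA·AA·AA·AA·AA·AA·AA·AA·AA·AA·AA·AA·AA·AA
    A ↦ AA
    B ↦ C
    C ↦ D
    D ↦ DB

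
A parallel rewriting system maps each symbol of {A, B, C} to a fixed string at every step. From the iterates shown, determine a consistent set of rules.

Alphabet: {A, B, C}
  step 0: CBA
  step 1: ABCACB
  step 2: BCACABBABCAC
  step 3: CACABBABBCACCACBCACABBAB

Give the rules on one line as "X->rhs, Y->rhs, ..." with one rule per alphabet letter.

  step 2 ⇒ step 3: BCACABBABCAC ⇒ CAC·AB·B·AB·B·CAC·CAC·B·CAC·AB·B·AB
    A ↦ B
    B ↦ CAC
    C ↦ AB

A->B, B->CAC, C->AB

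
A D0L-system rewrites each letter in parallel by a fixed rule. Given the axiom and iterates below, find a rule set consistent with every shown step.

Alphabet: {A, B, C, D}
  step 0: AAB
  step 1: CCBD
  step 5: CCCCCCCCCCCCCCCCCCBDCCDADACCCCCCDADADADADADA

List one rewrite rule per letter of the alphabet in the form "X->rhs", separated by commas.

  step 0 ⇒ step 1: AAB ⇒ C·C·BD
    A ↦ C
    B ↦ BD
    C ↦ DA  (constrained at step 1)
    D ↦ CC  (constrained at step 1)

A->C, B->BD, C->DA, D->CC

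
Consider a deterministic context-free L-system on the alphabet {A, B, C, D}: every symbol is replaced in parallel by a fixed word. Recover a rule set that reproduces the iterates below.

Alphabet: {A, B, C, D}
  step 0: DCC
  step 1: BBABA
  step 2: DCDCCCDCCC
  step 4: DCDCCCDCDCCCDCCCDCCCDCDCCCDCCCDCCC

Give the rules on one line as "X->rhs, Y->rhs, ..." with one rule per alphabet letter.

  step 1 ⇒ step 2: BBABA ⇒ DC·DC·CC·DC·CC
    A ↦ CC
    B ↦ DC
  step 0 ⇒ step 1: DCC ⇒ B·BA·BA
    C ↦ BA
  step 0 ⇒ step 1: DCC ⇒ B·BA·BA
    D ↦ B

A->CC, B->DC, C->BA, D->B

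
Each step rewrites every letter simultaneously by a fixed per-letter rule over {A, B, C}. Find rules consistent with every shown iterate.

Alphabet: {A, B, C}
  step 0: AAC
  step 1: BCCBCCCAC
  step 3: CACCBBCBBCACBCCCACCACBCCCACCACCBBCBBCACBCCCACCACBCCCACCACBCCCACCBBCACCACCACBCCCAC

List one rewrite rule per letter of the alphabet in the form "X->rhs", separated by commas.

  step 0 ⇒ step 1: AAC ⇒ BCC·BCC·CAC
    A ↦ BCC
    C ↦ CAC
    B ↦ CBB  (constrained at step 1)

A->BCC, B->CBB, C->CAC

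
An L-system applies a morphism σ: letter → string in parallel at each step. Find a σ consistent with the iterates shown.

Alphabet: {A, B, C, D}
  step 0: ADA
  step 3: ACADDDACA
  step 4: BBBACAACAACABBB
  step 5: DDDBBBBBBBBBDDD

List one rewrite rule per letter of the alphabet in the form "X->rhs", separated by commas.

A->B, B->D, C->B, D->ACA

  step 4 ⇒ step 5: BBBACAACAACABBB ⇒ D·D·D·B·B·B·B·B·B·B·B·B·D·D·D
    A ↦ B
    B ↦ D
    C ↦ B
  step 3 ⇒ step 4: ACADDDACA ⇒ B·B·B·ACA·ACA·ACA·B·B·B
    D ↦ ACA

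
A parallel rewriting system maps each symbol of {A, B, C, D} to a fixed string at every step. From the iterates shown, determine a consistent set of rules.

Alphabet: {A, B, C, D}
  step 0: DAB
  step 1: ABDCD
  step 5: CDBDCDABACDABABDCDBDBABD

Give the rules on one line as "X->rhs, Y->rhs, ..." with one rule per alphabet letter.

  step 0 ⇒ step 1: DAB ⇒ A·BD·CD
    A ↦ BD
    B ↦ CD
    D ↦ A
    C ↦ B  (constrained at step 1)

A->BD, B->CD, C->B, D->A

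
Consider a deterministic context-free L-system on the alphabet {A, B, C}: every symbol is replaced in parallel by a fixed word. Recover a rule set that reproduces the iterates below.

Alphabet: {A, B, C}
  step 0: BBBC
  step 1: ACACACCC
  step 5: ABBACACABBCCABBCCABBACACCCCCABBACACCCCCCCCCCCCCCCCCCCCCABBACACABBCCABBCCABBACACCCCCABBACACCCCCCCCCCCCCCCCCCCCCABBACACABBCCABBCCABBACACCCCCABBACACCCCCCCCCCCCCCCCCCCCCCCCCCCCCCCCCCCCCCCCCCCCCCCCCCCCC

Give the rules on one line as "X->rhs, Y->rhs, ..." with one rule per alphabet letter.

A->ABB, B->AC, C->CC

  step 0 ⇒ step 1: BBBC ⇒ AC·AC·AC·CC
    B ↦ AC
    C ↦ CC
    A ↦ ABB  (constrained at step 1)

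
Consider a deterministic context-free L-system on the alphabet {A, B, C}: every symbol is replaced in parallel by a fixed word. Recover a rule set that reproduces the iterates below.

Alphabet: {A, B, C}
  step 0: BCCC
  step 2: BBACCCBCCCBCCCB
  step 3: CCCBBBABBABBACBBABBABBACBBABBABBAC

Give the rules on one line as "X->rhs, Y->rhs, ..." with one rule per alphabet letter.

A->CB, B->C, C->BBA

  step 2 ⇒ step 3: BBACCCBCCCBCCCB ⇒ C·C·CB·BBA·BBA·BBA·C·BBA·BBA·BBA·C·BBA·BBA·BBA·C
    A ↦ CB
    B ↦ C
    C ↦ BBA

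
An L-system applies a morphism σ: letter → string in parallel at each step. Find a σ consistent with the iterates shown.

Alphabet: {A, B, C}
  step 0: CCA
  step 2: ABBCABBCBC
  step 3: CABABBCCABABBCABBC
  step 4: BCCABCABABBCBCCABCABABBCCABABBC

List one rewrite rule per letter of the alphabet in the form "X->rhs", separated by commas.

  step 3 ⇒ step 4: CABABBCCABABBCABBC ⇒ BC·C·AB·C·AB·AB·BC·BC·C·AB·C·AB·AB·BC·C·AB·AB·BC
    A ↦ C
    B ↦ AB
    C ↦ BC

A->C, B->AB, C->BC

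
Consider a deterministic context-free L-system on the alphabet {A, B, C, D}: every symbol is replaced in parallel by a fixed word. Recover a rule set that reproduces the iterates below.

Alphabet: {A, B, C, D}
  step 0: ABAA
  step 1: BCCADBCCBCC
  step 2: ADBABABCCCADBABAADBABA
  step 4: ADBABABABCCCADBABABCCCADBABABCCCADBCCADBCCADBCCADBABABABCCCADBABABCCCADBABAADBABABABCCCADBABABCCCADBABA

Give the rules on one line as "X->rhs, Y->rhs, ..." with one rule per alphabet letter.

A->BCC, B->AD, C->BA, D->C

  step 1 ⇒ step 2: BCCADBCCBCC ⇒ AD·BA·BA·BCC·C·AD·BA·BA·AD·BA·BA
    A ↦ BCC
    B ↦ AD
    C ↦ BA
    D ↦ C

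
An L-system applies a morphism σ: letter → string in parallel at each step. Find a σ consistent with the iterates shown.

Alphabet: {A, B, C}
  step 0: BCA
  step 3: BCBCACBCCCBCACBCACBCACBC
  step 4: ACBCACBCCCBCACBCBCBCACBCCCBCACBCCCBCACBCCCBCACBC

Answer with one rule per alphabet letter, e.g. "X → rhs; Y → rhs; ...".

A->CC, B->AC, C->BC

  step 3 ⇒ step 4: BCBCACBCCCBCACBCACBCACBC ⇒ AC·BC·AC·BC·CC·BC·AC·BC·BC·BC·AC·BC·CC·BC·AC·BC·CC·BC·AC·BC·CC·BC·AC·BC
    A ↦ CC
    B ↦ AC
    C ↦ BC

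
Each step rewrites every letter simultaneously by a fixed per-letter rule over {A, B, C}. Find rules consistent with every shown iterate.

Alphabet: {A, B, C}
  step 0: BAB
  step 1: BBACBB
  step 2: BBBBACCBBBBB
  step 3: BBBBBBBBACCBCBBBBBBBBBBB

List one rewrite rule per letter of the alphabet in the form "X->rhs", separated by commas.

  step 2 ⇒ step 3: BBBBACCBBBBB ⇒ BB·BB·BB·BB·AC·CB·CB·BB·BB·BB·BB·BB
    A ↦ AC
    B ↦ BB
    C ↦ CB

A->AC, B->BB, C->CB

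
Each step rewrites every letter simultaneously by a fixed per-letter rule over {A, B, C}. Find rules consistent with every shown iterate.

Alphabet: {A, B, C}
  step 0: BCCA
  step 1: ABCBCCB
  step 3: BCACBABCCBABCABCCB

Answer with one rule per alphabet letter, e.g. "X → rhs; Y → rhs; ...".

  step 0 ⇒ step 1: BCCA ⇒ A·BC·BC·CB
    A ↦ CB
    B ↦ A
    C ↦ BC

A->CB, B->A, C->BC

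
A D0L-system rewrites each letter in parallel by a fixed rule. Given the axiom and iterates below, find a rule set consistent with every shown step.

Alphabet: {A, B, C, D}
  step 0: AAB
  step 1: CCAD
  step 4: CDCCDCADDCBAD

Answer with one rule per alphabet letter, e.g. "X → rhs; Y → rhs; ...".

  step 0 ⇒ step 1: AAB ⇒ C·C·AD
    A ↦ C
    B ↦ AD
    C ↦ B  (constrained at step 1)
    D ↦ DC  (constrained at step 1)

A->C, B->AD, C->B, D->DC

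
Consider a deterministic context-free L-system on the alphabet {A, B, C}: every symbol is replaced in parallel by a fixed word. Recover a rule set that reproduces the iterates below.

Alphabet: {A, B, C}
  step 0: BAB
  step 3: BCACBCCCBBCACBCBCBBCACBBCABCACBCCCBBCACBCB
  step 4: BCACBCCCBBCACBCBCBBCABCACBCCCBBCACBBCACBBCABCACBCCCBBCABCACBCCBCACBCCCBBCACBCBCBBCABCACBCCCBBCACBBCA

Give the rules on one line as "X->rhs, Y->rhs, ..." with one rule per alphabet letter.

  step 3 ⇒ step 4: BCACBCCCBBCACBCBCBBCACBBCABCACBCCCBBCACBCB ⇒ BCA·CB·CC·CB·BCA·CB·CB·CB·BCA·BCA·CB·CC·CB·BCA·CB·BCA·CB·BCA·BCA·CB·CC·CB·BCA·BCA·CB·CC·BCA·CB·CC·CB·BCA·CB·CB·CB·BCA·BCA·CB·CC·CB·BCA·CB·BCA
    A ↦ CC
    B ↦ BCA
    C ↦ CB

A->CC, B->BCA, C->CB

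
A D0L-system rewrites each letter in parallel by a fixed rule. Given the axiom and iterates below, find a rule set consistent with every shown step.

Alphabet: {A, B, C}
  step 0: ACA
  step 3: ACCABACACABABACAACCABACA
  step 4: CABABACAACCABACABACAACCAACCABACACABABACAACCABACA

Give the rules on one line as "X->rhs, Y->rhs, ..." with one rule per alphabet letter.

  step 3 ⇒ step 4: ACCABACACABABACAACCABACA ⇒ CA·BA·BA·CA·AC·CA·BA·CA·BA·CA·AC·CA·AC·CA·BA·CA·CA·BA·BA·CA·AC·CA·BA·CA
    A ↦ CA
    B ↦ AC
    C ↦ BA

A->CA, B->AC, C->BA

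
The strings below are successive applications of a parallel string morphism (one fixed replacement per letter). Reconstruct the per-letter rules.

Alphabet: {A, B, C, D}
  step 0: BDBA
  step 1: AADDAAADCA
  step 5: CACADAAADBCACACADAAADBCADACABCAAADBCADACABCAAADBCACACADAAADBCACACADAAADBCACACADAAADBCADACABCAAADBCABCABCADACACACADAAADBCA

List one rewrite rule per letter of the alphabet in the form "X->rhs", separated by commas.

A->CA, B->AAD, C->B, D->DA

  step 0 ⇒ step 1: BDBA ⇒ AAD·DA·AAD·CA
    A ↦ CA
    B ↦ AAD
    D ↦ DA
    C ↦ B  (constrained at step 1)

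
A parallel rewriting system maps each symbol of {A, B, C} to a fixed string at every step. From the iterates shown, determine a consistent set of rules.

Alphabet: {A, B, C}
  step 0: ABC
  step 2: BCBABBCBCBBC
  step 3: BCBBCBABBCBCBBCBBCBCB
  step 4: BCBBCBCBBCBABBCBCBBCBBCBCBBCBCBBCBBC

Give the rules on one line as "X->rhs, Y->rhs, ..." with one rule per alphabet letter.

  step 3 ⇒ step 4: BCBBCBABBCBCBBCBBCBCB ⇒ BC·B·BC·BC·B·BC·BAB·BC·BC·B·BC·B·BC·BC·B·BC·BC·B·BC·B·BC
    A ↦ BAB
    B ↦ BC
    C ↦ B

A->BAB, B->BC, C->B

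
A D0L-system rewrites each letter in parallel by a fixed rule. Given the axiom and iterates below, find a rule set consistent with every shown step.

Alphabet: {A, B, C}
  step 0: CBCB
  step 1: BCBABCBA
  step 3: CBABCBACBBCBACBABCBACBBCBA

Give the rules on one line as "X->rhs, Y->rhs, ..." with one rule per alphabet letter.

  step 0 ⇒ step 1: CBCB ⇒ BCB·A·BCB·A
    B ↦ A
    C ↦ BCB
    A ↦ CB  (constrained at step 1)

A->CB, B->A, C->BCB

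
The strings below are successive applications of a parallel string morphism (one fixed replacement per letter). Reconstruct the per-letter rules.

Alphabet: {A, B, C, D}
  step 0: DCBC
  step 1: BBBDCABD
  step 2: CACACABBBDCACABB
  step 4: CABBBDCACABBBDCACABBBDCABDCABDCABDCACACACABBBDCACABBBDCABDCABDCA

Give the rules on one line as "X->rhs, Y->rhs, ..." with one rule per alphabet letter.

A->CA, B->CA, C->BD, D->BB

  step 1 ⇒ step 2: BBBDCABD ⇒ CA·CA·CA·BB·BD·CA·CA·BB
    A ↦ CA
    B ↦ CA
    C ↦ BD
    D ↦ BB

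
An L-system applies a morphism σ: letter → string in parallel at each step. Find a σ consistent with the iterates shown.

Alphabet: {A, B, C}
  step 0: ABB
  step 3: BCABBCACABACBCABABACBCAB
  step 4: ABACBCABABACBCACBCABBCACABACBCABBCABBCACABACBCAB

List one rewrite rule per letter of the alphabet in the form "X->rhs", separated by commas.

A->BC, B->AB, C->AC

  step 3 ⇒ step 4: BCABBCACABACBCABABACBCAB ⇒ AB·AC·BC·AB·AB·AC·BC·AC·BC·AB·BC·AC·AB·AC·BC·AB·BC·AB·BC·AC·AB·AC·BC·AB
    A ↦ BC
    B ↦ AB
    C ↦ AC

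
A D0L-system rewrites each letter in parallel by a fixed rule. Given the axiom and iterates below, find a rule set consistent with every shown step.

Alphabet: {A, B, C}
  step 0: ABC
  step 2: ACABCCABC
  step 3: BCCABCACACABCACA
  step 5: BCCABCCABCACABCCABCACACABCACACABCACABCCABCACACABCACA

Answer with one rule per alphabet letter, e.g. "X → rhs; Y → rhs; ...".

A->BC, B->A, C->CA

  step 2 ⇒ step 3: ACABCCABC ⇒ BC·CA·BC·A·CA·CA·BC·A·CA
    A ↦ BC
    B ↦ A
    C ↦ CA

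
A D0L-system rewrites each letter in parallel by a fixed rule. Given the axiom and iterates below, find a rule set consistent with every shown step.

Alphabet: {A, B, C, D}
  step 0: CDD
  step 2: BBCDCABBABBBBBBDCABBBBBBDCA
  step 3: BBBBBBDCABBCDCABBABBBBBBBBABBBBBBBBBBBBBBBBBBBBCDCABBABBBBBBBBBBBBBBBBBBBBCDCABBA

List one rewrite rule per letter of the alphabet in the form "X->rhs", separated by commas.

A->BBA, B->BBB, C->DCA, D->BBC

  step 2 ⇒ step 3: BBCDCABBABBBBBBDCABBBBBBDCA ⇒ BBB·BBB·DCA·BBC·DCA·BBA·BBB·BBB·BBA·BBB·BBB·BBB·BBB·BBB·BBB·BBC·DCA·BBA·BBB·BBB·BBB·BBB·BBB·BBB·BBC·DCA·BBA
    A ↦ BBA
    B ↦ BBB
    C ↦ DCA
    D ↦ BBC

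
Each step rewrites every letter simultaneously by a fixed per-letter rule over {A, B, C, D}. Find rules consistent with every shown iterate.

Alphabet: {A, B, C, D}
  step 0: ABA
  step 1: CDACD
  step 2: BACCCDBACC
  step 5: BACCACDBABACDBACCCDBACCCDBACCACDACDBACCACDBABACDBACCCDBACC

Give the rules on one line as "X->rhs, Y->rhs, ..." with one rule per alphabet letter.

  step 1 ⇒ step 2: CDACD ⇒ BA·CC·CD·BA·CC
    A ↦ CD
    C ↦ BA
    D ↦ CC
  step 0 ⇒ step 1: ABA ⇒ CD·A·CD
    B ↦ A

A->CD, B->A, C->BA, D->CC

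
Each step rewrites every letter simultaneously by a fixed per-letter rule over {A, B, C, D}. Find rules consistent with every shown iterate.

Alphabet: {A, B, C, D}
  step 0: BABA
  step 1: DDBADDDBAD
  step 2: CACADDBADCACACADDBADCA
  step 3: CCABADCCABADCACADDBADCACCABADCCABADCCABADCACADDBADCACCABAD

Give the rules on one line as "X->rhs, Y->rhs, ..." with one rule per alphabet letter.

  step 2 ⇒ step 3: CACADDBADCACACADDBADCA ⇒ CCA·BAD·CCA·BAD·CA·CA·DD·BAD·CA·CCA·BAD·CCA·BAD·CCA·BAD·CA·CA·DD·BAD·CA·CCA·BAD
    A ↦ BAD
    B ↦ DD
    C ↦ CCA
    D ↦ CA

A->BAD, B->DD, C->CCA, D->CA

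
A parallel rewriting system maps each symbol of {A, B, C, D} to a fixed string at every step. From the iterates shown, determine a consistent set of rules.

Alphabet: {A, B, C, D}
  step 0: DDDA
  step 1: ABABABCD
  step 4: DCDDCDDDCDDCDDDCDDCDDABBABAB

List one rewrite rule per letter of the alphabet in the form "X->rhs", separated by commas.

A->CD, B->D, C->B, D->AB

  step 0 ⇒ step 1: DDDA ⇒ AB·AB·AB·CD
    A ↦ CD
    D ↦ AB
    B ↦ D  (constrained at step 1)
    C ↦ B  (constrained at step 1)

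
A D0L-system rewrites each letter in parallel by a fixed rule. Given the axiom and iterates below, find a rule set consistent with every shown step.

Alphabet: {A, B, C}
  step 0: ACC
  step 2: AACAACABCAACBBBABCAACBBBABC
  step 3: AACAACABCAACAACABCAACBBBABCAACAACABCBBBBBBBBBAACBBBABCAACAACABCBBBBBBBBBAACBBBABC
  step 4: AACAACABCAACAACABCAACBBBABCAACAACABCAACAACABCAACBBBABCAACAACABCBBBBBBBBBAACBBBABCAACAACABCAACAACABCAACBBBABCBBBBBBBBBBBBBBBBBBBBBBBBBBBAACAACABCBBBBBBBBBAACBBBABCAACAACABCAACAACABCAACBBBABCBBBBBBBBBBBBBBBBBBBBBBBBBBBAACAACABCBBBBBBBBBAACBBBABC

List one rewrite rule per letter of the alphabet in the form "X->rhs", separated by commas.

  step 3 ⇒ step 4: AACAACABCAACAACABCAACBBBABCAACAACABCBBBBBBBBBAACBBBABCAACAACABCBBBBBBBBBAACBBBABC ⇒ AAC·AAC·ABC·AAC·AAC·ABC·AAC·BBB·ABC·AAC·AAC·ABC·AAC·AAC·ABC·AAC·BBB·ABC·AAC·AAC·ABC·BBB·BBB·BBB·AAC·BBB·ABC·AAC·AAC·ABC·AAC·AAC·ABC·AAC·BBB·ABC·BBB·BBB·BBB·BBB·BBB·BBB·BBB·BBB·BBB·AAC·AAC·ABC·BBB·BBB·BBB·AAC·BBB·ABC·AAC·AAC·ABC·AAC·AAC·ABC·AAC·BBB·ABC·BBB·BBB·BBB·BBB·BBB·BBB·BBB·BBB·BBB·AAC·AAC·ABC·BBB·BBB·BBB·AAC·BBB·ABC
    A ↦ AAC
    B ↦ BBB
    C ↦ ABC

A->AAC, B->BBB, C->ABC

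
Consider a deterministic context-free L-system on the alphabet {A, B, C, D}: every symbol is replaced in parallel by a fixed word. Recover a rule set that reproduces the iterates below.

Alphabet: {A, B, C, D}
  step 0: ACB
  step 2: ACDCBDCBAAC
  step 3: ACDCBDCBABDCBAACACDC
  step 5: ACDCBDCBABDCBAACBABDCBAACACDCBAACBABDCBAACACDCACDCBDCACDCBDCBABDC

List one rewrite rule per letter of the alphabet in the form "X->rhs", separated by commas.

A->AC, B->BA, C->DC, D->B

  step 2 ⇒ step 3: ACDCBDCBAAC ⇒ AC·DC·B·DC·BA·B·DC·BA·AC·AC·DC
    A ↦ AC
    B ↦ BA
    C ↦ DC
    D ↦ B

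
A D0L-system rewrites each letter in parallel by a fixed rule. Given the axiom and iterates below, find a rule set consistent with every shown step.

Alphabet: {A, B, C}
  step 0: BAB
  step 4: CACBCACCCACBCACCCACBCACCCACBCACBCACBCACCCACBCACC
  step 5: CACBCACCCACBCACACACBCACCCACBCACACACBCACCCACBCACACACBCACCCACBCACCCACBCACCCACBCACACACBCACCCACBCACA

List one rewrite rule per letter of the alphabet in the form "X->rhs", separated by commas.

A->CB, B->CC, C->CA

  step 4 ⇒ step 5: CACBCACCCACBCACCCACBCACCCACBCACBCACBCACCCACBCACC ⇒ CA·CB·CA·CC·CA·CB·CA·CA·CA·CB·CA·CC·CA·CB·CA·CA·CA·CB·CA·CC·CA·CB·CA·CA·CA·CB·CA·CC·CA·CB·CA·CC·CA·CB·CA·CC·CA·CB·CA·CA·CA·CB·CA·CC·CA·CB·CA·CA
    A ↦ CB
    B ↦ CC
    C ↦ CA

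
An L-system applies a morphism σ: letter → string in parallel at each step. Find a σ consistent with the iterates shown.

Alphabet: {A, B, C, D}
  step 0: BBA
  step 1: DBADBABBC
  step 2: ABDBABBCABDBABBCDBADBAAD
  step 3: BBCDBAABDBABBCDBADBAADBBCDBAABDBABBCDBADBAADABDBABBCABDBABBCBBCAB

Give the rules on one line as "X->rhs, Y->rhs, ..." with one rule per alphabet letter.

A->BBC, B->DBA, C->AD, D->AB

  step 2 ⇒ step 3: ABDBABBCABDBABBCDBADBAAD ⇒ BBC·DBA·AB·DBA·BBC·DBA·DBA·AD·BBC·DBA·AB·DBA·BBC·DBA·DBA·AD·AB·DBA·BBC·AB·DBA·BBC·BBC·AB
    A ↦ BBC
    B ↦ DBA
    C ↦ AD
    D ↦ AB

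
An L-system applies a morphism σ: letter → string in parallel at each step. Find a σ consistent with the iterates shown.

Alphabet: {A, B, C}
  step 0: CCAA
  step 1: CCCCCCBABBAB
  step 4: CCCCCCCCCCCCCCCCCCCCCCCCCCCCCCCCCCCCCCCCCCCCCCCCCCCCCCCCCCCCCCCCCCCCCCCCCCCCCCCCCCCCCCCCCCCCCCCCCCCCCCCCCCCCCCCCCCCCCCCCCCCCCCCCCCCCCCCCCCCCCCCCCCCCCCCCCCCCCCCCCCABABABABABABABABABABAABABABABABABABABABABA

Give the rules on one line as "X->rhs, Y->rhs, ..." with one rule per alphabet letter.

  step 0 ⇒ step 1: CCAA ⇒ CCC·CCC·BAB·BAB
    A ↦ BAB
    C ↦ CCC
    B ↦ A  (constrained at step 1)

A->BAB, B->A, C->CCC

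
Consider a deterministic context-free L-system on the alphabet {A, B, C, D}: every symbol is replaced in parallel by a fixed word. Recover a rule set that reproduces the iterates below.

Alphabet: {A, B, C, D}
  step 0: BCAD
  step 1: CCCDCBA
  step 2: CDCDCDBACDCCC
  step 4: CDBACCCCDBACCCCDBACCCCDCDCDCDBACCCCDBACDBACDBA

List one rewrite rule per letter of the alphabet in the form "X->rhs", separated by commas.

  step 1 ⇒ step 2: CCCDCBA ⇒ CD·CD·CD·BA·CD·CC·C
    A ↦ C
    B ↦ CC
    C ↦ CD
    D ↦ BA

A->C, B->CC, C->CD, D->BA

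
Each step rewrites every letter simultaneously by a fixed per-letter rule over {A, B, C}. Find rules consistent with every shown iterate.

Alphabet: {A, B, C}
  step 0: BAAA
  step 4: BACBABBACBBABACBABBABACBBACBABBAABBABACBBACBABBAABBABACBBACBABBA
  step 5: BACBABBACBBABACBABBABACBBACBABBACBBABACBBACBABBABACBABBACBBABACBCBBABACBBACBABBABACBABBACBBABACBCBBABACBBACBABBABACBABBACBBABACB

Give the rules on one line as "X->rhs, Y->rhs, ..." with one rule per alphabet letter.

  step 4 ⇒ step 5: BACBABBACBBABACBABBABACBBACBABBAABBABACBBACBABBAABBABACBBACBABBA ⇒ BA·CB·AB·BA·CB·BA·BA·CB·AB·BA·BA·CB·BA·CB·AB·BA·CB·BA·BA·CB·BA·CB·AB·BA·BA·CB·AB·BA·CB·BA·BA·CB·CB·BA·BA·CB·BA·CB·AB·BA·BA·CB·AB·BA·CB·BA·BA·CB·CB·BA·BA·CB·BA·CB·AB·BA·BA·CB·AB·BA·CB·BA·BA·CB
    A ↦ CB
    B ↦ BA
    C ↦ AB

A->CB, B->BA, C->AB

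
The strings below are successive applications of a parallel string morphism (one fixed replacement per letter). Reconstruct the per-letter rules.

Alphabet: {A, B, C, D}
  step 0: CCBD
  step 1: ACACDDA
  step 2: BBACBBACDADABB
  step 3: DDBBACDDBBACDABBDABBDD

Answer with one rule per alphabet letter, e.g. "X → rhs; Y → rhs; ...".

A->BB, B->D, C->AC, D->DA

  step 2 ⇒ step 3: BBACBBACDADABB ⇒ D·D·BB·AC·D·D·BB·AC·DA·BB·DA·BB·D·D
    A ↦ BB
    B ↦ D
    C ↦ AC
    D ↦ DA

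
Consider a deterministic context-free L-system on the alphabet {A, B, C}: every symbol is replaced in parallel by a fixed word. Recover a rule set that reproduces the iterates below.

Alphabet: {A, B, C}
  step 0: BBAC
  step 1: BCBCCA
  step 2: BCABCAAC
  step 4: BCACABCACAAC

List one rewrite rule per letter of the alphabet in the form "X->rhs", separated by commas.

A->C, B->BC, C->A

  step 1 ⇒ step 2: BCBCCA ⇒ BC·A·BC·A·A·C
    A ↦ C
    B ↦ BC
    C ↦ A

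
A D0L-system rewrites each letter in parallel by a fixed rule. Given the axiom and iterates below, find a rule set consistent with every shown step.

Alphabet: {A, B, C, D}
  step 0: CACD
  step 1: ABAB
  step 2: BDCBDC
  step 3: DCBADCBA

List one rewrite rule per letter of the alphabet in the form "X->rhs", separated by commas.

A->B, B->DC, C->A, D->B

  step 2 ⇒ step 3: BDCBDC ⇒ DC·B·A·DC·B·A
    B ↦ DC
    C ↦ A
    D ↦ B
  step 0 ⇒ step 1: CACD ⇒ A·B·A·B
    A ↦ B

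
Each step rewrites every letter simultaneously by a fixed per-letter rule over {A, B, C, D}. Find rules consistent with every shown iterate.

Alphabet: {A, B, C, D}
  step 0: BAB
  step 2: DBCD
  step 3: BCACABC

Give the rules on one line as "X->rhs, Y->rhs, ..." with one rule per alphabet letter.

  step 2 ⇒ step 3: DBCD ⇒ BC·A·CA·BC
    B ↦ A
    C ↦ CA
    D ↦ BC
    A ↦ D  (constrained at step 0)

A->D, B->A, C->CA, D->BC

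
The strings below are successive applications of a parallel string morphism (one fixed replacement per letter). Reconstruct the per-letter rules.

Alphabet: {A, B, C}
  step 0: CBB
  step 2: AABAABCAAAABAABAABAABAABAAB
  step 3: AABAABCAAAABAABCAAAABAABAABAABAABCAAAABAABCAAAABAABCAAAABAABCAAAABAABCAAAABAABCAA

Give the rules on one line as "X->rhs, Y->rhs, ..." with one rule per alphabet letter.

  step 2 ⇒ step 3: AABAABCAAAABAABAABAABAABAAB ⇒ AAB·AAB·CAA·AAB·AAB·CAA·AAB·AAB·AAB·AAB·AAB·CAA·AAB·AAB·CAA·AAB·AAB·CAA·AAB·AAB·CAA·AAB·AAB·CAA·AAB·AAB·CAA
    A ↦ AAB
    B ↦ CAA
    C ↦ AAB

A->AAB, B->CAA, C->AAB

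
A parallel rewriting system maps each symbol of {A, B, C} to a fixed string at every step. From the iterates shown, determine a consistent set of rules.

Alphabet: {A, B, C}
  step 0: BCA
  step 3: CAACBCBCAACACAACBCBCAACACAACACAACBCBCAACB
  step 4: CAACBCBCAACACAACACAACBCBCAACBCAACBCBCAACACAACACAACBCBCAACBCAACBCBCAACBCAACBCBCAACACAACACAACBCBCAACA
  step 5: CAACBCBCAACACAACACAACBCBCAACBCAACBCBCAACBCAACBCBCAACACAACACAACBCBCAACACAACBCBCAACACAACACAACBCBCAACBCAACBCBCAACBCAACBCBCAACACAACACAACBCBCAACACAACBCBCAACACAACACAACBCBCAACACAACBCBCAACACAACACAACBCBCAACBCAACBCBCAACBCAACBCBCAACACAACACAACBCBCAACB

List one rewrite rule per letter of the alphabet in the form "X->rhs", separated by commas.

A->CB, B->CA, C->CAA

  step 4 ⇒ step 5: CAACBCBCAACACAACACAACBCBCAACBCAACBCBCAACACAACACAACBCBCAACBCAACBCBCAACBCAACBCBCAACACAACACAACBCBCAACA ⇒ CAA·CB·CB·CAA·CA·CAA·CA·CAA·CB·CB·CAA·CB·CAA·CB·CB·CAA·CB·CAA·CB·CB·CAA·CA·CAA·CA·CAA·CB·CB·CAA·CA·CAA·CB·CB·CAA·CA·CAA·CA·CAA·CB·CB·CAA·CB·CAA·CB·CB·CAA·CB·CAA·CB·CB·CAA·CA·CAA·CA·CAA·CB·CB·CAA·CA·CAA·CB·CB·CAA·CA·CAA·CA·CAA·CB·CB·CAA·CA·CAA·CB·CB·CAA·CA·CAA·CA·CAA·CB·CB·CAA·CB·CAA·CB·CB·CAA·CB·CAA·CB·CB·CAA·CA·CAA·CA·CAA·CB·CB·CAA·CB
    A ↦ CB
    B ↦ CA
    C ↦ CAA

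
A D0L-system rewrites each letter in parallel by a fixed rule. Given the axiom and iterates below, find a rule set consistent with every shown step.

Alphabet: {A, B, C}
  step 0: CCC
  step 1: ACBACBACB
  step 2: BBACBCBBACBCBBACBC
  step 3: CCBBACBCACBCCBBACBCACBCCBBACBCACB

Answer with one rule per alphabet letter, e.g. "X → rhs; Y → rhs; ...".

A->BB, B->C, C->ACB

  step 2 ⇒ step 3: BBACBCBBACBCBBACBC ⇒ C·C·BB·ACB·C·ACB·C·C·BB·ACB·C·ACB·C·C·BB·ACB·C·ACB
    A ↦ BB
    B ↦ C
    C ↦ ACB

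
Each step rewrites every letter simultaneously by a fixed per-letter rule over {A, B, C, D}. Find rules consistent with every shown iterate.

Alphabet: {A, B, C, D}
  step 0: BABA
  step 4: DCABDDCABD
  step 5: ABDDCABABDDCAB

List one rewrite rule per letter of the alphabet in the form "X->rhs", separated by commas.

  step 4 ⇒ step 5: DCABDDCABD ⇒ AB·D·D·C·AB·AB·D·D·C·AB
    A ↦ D
    B ↦ C
    C ↦ D
    D ↦ AB

A->D, B->C, C->D, D->AB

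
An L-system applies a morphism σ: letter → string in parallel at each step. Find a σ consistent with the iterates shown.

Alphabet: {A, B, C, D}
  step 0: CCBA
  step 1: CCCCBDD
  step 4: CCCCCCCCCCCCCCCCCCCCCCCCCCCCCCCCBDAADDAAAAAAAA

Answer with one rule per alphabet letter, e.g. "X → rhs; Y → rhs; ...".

  step 0 ⇒ step 1: CCBA ⇒ CC·CC·BD·D
    A ↦ D
    B ↦ BD
    C ↦ CC
    D ↦ AA  (constrained at step 1)

A->D, B->BD, C->CC, D->AA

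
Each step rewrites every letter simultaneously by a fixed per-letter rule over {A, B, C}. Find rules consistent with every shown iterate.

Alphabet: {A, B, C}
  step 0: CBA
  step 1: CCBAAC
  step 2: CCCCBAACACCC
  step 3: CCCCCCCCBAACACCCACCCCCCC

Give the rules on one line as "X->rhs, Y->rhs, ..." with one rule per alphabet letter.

  step 2 ⇒ step 3: CCCCBAACACCC ⇒ CC·CC·CC·CC·BA·AC·AC·CC·AC·CC·CC·CC
    A ↦ AC
    B ↦ BA
    C ↦ CC

A->AC, B->BA, C->CC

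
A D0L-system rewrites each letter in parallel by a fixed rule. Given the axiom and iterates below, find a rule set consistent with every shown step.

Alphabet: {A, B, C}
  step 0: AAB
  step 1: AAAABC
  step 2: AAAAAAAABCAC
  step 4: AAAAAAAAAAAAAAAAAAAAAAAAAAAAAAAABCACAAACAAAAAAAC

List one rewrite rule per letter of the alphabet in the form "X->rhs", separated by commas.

A->AA, B->BC, C->AC

  step 1 ⇒ step 2: AAAABC ⇒ AA·AA·AA·AA·BC·AC
    A ↦ AA
    B ↦ BC
    C ↦ AC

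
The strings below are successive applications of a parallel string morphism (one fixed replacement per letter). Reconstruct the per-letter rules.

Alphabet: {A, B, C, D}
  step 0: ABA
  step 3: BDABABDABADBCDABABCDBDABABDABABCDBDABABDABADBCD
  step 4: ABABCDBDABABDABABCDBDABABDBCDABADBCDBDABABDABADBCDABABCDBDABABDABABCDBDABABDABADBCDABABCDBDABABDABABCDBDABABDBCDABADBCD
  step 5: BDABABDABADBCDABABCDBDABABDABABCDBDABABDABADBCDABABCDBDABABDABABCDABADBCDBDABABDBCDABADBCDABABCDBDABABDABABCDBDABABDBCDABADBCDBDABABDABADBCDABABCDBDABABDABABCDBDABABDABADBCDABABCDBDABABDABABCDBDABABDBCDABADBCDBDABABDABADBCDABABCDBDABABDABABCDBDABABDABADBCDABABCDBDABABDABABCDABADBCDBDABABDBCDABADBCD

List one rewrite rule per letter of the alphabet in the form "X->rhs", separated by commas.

  step 4 ⇒ step 5: ABABCDBDABABDABABCDBDABABDBCDABADBCDBDABABDABADBCDABABCDBDABABDABABCDBDABABDABADBCDABABCDBDABABDABABCDBDABABDBCDABADBCD ⇒ BD·ABA·BD·ABA·D·BCD·ABA·BCD·BD·ABA·BD·ABA·BCD·BD·ABA·BD·ABA·D·BCD·ABA·BCD·BD·ABA·BD·ABA·BCD·ABA·D·BCD·BD·ABA·BD·BCD·ABA·D·BCD·ABA·BCD·BD·ABA·BD·ABA·BCD·BD·ABA·BD·BCD·ABA·D·BCD·BD·ABA·BD·ABA·D·BCD·ABA·BCD·BD·ABA·BD·ABA·BCD·BD·ABA·BD·ABA·D·BCD·ABA·BCD·BD·ABA·BD·ABA·BCD·BD·ABA·BD·BCD·ABA·D·BCD·BD·ABA·BD·ABA·D·BCD·ABA·BCD·BD·ABA·BD·ABA·BCD·BD·ABA·BD·ABA·D·BCD·ABA·BCD·BD·ABA·BD·ABA·BCD·ABA·D·BCD·BD·ABA·BD·BCD·ABA·D·BCD
    A ↦ BD
    B ↦ ABA
    C ↦ D
    D ↦ BCD

A->BD, B->ABA, C->D, D->BCD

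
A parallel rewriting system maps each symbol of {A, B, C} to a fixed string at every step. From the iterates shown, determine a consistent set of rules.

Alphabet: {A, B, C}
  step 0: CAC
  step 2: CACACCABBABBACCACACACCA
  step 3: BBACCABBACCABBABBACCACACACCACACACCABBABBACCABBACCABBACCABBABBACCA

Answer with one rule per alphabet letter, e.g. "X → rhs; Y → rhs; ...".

A->CCA, B->CA, C->BBA

  step 2 ⇒ step 3: CACACCABBABBACCACACACCA ⇒ BBA·CCA·BBA·CCA·BBA·BBA·CCA·CA·CA·CCA·CA·CA·CCA·BBA·BBA·CCA·BBA·CCA·BBA·CCA·BBA·BBA·CCA
    A ↦ CCA
    B ↦ CA
    C ↦ BBA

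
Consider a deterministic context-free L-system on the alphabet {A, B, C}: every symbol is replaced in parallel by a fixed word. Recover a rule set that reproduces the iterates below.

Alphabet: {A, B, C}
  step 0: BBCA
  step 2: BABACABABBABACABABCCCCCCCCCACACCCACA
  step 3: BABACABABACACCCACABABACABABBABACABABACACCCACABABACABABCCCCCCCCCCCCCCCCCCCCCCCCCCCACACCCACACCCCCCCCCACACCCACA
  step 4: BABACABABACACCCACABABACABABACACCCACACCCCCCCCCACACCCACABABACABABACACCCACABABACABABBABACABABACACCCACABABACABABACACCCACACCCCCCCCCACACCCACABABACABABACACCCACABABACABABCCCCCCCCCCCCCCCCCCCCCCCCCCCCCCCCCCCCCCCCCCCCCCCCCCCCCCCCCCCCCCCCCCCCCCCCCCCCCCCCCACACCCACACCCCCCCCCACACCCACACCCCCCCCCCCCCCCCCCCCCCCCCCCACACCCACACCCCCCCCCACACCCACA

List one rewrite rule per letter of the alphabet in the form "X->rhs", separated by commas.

  step 3 ⇒ step 4: BABACABABACACCCACABABACABABBABACABABACACCCACABABACABABCCCCCCCCCCCCCCCCCCCCCCCCCCCACACCCACACCCCCCCCCACACCCACA ⇒ BAB·ACA·BAB·ACA·CCC·ACA·BAB·ACA·BAB·ACA·CCC·ACA·CCC·CCC·CCC·ACA·CCC·ACA·BAB·ACA·BAB·ACA·CCC·ACA·BAB·ACA·BAB·BAB·ACA·BAB·ACA·CCC·ACA·BAB·ACA·BAB·ACA·CCC·ACA·CCC·CCC·CCC·ACA·CCC·ACA·BAB·ACA·BAB·ACA·CCC·ACA·BAB·ACA·BAB·CCC·CCC·CCC·CCC·CCC·CCC·CCC·CCC·CCC·CCC·CCC·CCC·CCC·CCC·CCC·CCC·CCC·CCC·CCC·CCC·CCC·CCC·CCC·CCC·CCC·CCC·CCC·ACA·CCC·ACA·CCC·CCC·CCC·ACA·CCC·ACA·CCC·CCC·CCC·CCC·CCC·CCC·CCC·CCC·CCC·ACA·CCC·ACA·CCC·CCC·CCC·ACA·CCC·ACA
    A ↦ ACA
    B ↦ BAB
    C ↦ CCC

A->ACA, B->BAB, C->CCC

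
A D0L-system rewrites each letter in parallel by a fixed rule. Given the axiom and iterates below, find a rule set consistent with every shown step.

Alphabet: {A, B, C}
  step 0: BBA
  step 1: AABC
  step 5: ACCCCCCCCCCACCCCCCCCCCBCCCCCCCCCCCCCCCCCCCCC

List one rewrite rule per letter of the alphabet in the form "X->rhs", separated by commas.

A->BC, B->A, C->CC

  step 0 ⇒ step 1: BBA ⇒ A·A·BC
    A ↦ BC
    B ↦ A
    C ↦ CC  (constrained at step 1)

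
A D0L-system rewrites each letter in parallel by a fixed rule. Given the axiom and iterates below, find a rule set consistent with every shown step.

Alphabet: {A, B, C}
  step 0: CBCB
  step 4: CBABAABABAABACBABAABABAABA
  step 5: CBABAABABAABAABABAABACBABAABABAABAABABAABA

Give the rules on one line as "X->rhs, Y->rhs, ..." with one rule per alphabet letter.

A->BA, B->A, C->CB

  step 4 ⇒ step 5: CBABAABABAABACBABAABABAABA ⇒ CB·A·BA·A·BA·BA·A·BA·A·BA·BA·A·BA·CB·A·BA·A·BA·BA·A·BA·A·BA·BA·A·BA
    A ↦ BA
    B ↦ A
    C ↦ CB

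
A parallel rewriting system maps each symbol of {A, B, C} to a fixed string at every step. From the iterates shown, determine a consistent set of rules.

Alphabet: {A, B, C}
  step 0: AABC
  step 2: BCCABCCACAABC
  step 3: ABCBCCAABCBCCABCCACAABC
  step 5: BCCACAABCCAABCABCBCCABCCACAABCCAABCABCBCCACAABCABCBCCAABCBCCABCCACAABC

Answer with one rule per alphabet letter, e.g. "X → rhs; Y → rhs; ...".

A->CA, B->A, C->BC

  step 2 ⇒ step 3: BCCABCCACAABC ⇒ A·BC·BC·CA·A·BC·BC·CA·BC·CA·CA·A·BC
    A ↦ CA
    B ↦ A
    C ↦ BC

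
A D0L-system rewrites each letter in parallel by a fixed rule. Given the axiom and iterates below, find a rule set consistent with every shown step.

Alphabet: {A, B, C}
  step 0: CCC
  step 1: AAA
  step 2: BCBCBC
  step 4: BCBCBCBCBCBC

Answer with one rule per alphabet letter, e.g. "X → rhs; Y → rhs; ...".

  step 1 ⇒ step 2: AAA ⇒ BC·BC·BC
    A ↦ BC
    B ↦ A  (constrained at step 2)
  step 0 ⇒ step 1: CCC ⇒ A·A·A
    C ↦ A

A->BC, B->A, C->A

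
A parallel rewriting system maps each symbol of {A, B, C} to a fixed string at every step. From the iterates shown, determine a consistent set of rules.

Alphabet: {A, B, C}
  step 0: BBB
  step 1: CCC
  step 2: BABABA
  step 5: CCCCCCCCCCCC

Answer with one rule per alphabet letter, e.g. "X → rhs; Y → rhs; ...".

  step 1 ⇒ step 2: CCC ⇒ BA·BA·BA
    C ↦ BA
    A ↦ C  (constrained at step 2)
  step 0 ⇒ step 1: BBB ⇒ C·C·C
    B ↦ C

A->C, B->C, C->BA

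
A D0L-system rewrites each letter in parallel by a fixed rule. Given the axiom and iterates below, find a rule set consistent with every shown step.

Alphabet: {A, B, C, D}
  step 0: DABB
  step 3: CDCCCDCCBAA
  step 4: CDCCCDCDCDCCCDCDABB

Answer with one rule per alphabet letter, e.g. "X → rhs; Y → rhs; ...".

A->B, B->A, C->CD, D->CC

  step 3 ⇒ step 4: CDCCCDCCBAA ⇒ CD·CC·CD·CD·CD·CC·CD·CD·A·B·B
    A ↦ B
    B ↦ A
    C ↦ CD
    D ↦ CC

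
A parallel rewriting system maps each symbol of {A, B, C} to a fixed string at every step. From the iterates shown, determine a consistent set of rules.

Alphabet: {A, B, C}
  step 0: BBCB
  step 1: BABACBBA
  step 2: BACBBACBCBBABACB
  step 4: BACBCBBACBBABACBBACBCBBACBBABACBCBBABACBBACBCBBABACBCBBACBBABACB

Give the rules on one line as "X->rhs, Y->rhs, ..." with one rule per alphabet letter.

A->CB, B->BA, C->CB

  step 1 ⇒ step 2: BABACBBA ⇒ BA·CB·BA·CB·CB·BA·BA·CB
    A ↦ CB
    B ↦ BA
    C ↦ CB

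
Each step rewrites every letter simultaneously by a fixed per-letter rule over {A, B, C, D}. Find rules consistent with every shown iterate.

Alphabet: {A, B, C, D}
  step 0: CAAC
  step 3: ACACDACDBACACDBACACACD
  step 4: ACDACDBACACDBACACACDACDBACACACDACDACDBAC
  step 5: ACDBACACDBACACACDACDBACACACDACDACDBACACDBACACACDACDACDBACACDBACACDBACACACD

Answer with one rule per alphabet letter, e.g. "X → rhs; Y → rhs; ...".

  step 4 ⇒ step 5: ACDACDBACACDBACACACDACDBACACACDACDACDBAC ⇒ AC·D·BAC·AC·D·BAC·AC·AC·D·AC·D·BAC·AC·AC·D·AC·D·AC·D·BAC·AC·D·BAC·AC·AC·D·AC·D·AC·D·BAC·AC·D·BAC·AC·D·BAC·AC·AC·D
    A ↦ AC
    B ↦ AC
    C ↦ D
    D ↦ BAC

A->AC, B->AC, C->D, D->BAC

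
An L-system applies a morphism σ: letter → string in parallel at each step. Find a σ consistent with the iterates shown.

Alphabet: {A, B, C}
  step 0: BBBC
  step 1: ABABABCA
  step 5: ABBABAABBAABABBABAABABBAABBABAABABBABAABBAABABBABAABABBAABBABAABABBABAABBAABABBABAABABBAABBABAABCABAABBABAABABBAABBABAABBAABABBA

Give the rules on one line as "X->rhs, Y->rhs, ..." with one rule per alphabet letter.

  step 0 ⇒ step 1: BBBC ⇒ AB·AB·AB·CA
    B ↦ AB
    C ↦ CA
    A ↦ BA  (constrained at step 1)

A->BA, B->AB, C->CA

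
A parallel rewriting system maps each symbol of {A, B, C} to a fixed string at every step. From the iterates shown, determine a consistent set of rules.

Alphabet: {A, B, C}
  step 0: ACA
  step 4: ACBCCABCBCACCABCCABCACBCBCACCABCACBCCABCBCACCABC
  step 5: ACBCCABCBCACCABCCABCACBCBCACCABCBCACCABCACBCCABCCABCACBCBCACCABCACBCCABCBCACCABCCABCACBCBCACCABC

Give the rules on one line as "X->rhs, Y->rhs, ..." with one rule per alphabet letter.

A->AC, B->CA, C->BC

  step 4 ⇒ step 5: ACBCCABCBCACCABCCABCACBCBCACCABCACBCCABCBCACCABC ⇒ AC·BC·CA·BC·BC·AC·CA·BC·CA·BC·AC·BC·BC·AC·CA·BC·BC·AC·CA·BC·AC·BC·CA·BC·CA·BC·AC·BC·BC·AC·CA·BC·AC·BC·CA·BC·BC·AC·CA·BC·CA·BC·AC·BC·BC·AC·CA·BC
    A ↦ AC
    B ↦ CA
    C ↦ BC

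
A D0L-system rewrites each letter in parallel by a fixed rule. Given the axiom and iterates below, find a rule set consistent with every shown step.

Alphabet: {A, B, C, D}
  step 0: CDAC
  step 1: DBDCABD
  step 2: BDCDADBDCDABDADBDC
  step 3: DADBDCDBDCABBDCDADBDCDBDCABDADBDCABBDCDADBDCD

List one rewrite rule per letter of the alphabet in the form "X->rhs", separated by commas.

A->AB, B->DAD, C->D, D->BDC

  step 2 ⇒ step 3: BDCDADBDCDABDADBDC ⇒ DAD·BDC·D·BDC·AB·BDC·DAD·BDC·D·BDC·AB·DAD·BDC·AB·BDC·DAD·BDC·D
    A ↦ AB
    B ↦ DAD
    C ↦ D
    D ↦ BDC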